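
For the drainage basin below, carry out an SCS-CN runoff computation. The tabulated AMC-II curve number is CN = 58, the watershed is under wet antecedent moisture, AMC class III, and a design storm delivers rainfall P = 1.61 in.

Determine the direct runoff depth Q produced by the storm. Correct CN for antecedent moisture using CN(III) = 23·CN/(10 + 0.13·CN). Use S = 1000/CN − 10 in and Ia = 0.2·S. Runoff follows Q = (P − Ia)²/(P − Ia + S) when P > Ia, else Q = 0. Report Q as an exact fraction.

Q = 610779967/2624044700 in ≈ 0.233 in

CN(III) from CN(II)=58: (23·58)/(10 + 0.13·58) = 66700/877 ≈ 76.055
Retention S: 1000/CN − 10 with CN=76.055 → S = 2100/667 ≈ 3.148 in
Initial abstraction Ia = S/5 = (2100/667)/5 = 420/667 ≈ 0.630 in
P − Ia = 1.610 − 0.630 = 65387/66700 ≈ 0.980 in (> 0, runoff occurs)
Q: (65387/66700)² ÷ (275387/66700) = 610779967/2624044700 in (≈ 0.233 in)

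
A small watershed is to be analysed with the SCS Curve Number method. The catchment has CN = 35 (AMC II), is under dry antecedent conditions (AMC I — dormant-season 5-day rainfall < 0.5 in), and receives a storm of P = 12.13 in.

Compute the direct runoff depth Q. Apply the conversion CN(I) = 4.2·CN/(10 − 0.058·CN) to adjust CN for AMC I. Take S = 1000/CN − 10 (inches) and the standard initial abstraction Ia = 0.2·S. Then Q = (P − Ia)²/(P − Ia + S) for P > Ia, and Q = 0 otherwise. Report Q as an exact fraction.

Dry (AMC I): CN(I) = 4.2·35/(10 − 0.058·35) = 147/(797/100) = 14700/797 ≈ 18.444
S = 1000/(14700/797) − 10 = 6500/147 in ≈ 44.218 in
Ia = 0.2·(6500/147) = 1300/147 in ≈ 8.844 in
Excess rainfall: 12.130 − 8.844 = 3.286 in; P > Ia so Q > 0
Q = (48311/14700)²/((48311/14700) + 6500/147) = (2333952721/216090000)/(698311/14700) = 2333952721/10265171700 in ≈ 0.227 in

Q = 2333952721/10265171700 in ≈ 0.227 in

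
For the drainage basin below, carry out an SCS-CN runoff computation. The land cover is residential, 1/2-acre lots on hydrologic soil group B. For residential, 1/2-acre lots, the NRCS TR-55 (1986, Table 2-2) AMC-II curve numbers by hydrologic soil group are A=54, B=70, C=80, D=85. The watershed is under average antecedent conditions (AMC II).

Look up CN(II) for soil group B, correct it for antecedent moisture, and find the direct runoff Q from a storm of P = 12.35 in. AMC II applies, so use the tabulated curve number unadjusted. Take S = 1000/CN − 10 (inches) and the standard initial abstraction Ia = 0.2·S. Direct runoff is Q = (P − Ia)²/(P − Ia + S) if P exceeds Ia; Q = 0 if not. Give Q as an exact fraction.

Q = 2588881/309260 in ≈ 8.371 in

NRCS table: residential, 1/2-acre lots, soil group B → CN(II) = 70
AMC II — tabulated CN = 70 applies directly.
Max retention: S = 1000/70 − 10 = 30/7 in (≈ 4.286 in)
Ia = 0.2S: 0.2·4.286 = 0.857 in (exactly 6/7)
Excess rainfall: 12.350 − 0.857 = 11.493 in; P > Ia so Q > 0
Runoff Q = (P−Ia)²/(P−Ia+S) = (11.493)²/(11.493+4.286) = 2588881/309260 ≈ 8.371 in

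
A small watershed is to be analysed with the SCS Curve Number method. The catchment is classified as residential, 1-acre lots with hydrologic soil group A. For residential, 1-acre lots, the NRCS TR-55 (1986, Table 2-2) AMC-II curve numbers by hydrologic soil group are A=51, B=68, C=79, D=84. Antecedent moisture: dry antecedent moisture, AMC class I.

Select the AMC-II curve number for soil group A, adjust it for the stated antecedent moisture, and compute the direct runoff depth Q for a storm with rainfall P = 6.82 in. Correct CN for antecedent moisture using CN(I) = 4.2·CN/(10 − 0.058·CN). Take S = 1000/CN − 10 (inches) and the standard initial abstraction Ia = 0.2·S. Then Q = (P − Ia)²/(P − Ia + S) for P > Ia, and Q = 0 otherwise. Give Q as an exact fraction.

NRCS table: residential, 1-acre lots, soil group A → CN(II) = 51
CN(I) from CN(II)=51: (4.2·51)/(10 − 0.058·51) = 15300/503 ≈ 30.417
S = 1000/(15300/503) − 10 = 3500/153 in ≈ 22.876 in
Ia = 0.2·(3500/153) = 700/153 in ≈ 4.575 in
Since P=6.820 > Ia=4.575: effective rainfall P−Ia = 17173/7650 in
Runoff Q = (P−Ia)²/(P−Ia+S) = (2.245)²/(2.245+22.876) = 294911929/1470123450 ≈ 0.201 in

Q = 294911929/1470123450 in ≈ 0.201 in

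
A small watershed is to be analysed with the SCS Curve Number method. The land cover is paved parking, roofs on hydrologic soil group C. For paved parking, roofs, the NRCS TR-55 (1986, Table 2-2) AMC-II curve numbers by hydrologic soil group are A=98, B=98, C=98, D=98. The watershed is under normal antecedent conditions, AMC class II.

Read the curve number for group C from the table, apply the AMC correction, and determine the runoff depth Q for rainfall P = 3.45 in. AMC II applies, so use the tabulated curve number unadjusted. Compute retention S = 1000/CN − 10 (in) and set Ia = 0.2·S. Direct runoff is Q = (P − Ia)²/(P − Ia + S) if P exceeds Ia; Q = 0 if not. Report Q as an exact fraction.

NRCS table: paved parking, roofs, soil group C → CN(II) = 98
CN(II) = 98; AMC II needs no correction.
Retention S: 1000/CN − 10 with CN=98.000 → S = 10/49 ≈ 0.204 in
Ia = 0.2·(10/49) = 2/49 in ≈ 0.041 in
Since P=3.450 > Ia=0.041: effective rainfall P−Ia = 3341/980 in
Runoff Q = (P−Ia)²/(P−Ia+S) = (3.409)²/(3.409+0.204) = 11162281/3470180 ≈ 3.217 in

Q = 11162281/3470180 in ≈ 3.217 in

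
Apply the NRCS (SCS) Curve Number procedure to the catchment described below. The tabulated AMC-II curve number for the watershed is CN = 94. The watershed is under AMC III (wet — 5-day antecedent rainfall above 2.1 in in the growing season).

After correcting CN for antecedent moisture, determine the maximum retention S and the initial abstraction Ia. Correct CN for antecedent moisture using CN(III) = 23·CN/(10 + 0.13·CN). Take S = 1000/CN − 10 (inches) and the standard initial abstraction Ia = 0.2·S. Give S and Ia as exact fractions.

S = 300/1081 in ≈ 0.278 in; Ia = 60/1081 in ≈ 0.056 in

CN(III) from CN(II)=94: (23·94)/(10 + 0.13·94) = 108100/1111 ≈ 97.300
Retention S: 1000/CN − 10 with CN=97.300 → S = 300/1081 ≈ 0.278 in
Initial abstraction Ia = S/5 = (300/1081)/5 = 60/1081 ≈ 0.056 in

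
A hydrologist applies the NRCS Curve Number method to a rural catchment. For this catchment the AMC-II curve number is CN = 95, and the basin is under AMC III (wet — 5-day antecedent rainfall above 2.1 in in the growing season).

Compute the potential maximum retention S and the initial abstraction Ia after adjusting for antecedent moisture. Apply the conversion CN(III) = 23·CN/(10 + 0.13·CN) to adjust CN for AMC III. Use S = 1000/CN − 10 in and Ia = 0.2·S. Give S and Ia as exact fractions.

Wet (AMC III): CN(III) = 23·95/(10 + 0.13·95) = 2185/(447/20) = 43700/447 ≈ 97.763
Max retention: S = 1000/(43700/447) − 10 = 100/437 in (≈ 0.229 in)
Ia = 0.2S: 0.2·0.229 = 0.046 in (exactly 20/437)

S = 100/437 in ≈ 0.229 in; Ia = 20/437 in ≈ 0.046 in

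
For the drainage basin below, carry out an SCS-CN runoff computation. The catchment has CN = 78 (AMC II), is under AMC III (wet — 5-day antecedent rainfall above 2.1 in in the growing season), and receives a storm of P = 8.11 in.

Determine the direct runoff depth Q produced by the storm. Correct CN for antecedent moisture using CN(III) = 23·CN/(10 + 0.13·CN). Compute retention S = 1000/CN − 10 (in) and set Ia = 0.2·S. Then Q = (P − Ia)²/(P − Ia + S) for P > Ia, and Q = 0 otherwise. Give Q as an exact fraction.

Wet (AMC III): CN(III) = 23·78/(10 + 0.13·78) = 1794/(1007/50) = 89700/1007 ≈ 89.076
Max retention: S = 1000/(89700/1007) − 10 = 1100/897 in (≈ 1.226 in)
Initial abstraction Ia = S/5 = (1100/897)/5 = 220/897 ≈ 0.245 in
Excess rainfall: 8.110 − 0.245 = 7.865 in; P > Ia so Q > 0
Q: (705467/89700)² ÷ (815467/89700) = 497683688089/73147389900 in (≈ 6.804 in)

Q = 497683688089/73147389900 in ≈ 6.804 in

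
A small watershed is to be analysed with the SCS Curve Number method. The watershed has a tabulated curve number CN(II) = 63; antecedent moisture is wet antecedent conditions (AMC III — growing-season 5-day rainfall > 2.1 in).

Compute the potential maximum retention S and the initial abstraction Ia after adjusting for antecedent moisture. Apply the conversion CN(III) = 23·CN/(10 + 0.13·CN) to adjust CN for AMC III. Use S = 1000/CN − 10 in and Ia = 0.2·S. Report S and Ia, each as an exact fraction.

S = 3700/1449 in ≈ 2.553 in; Ia = 740/1449 in ≈ 0.511 in

Wet (AMC III): CN(III) = 23·63/(10 + 0.13·63) = 1449/(1819/100) = 144900/1819 ≈ 79.659
Max retention: S = 1000/(144900/1819) − 10 = 3700/1449 in (≈ 2.553 in)
Ia = 0.2S: 0.2·2.553 = 0.511 in (exactly 740/1449)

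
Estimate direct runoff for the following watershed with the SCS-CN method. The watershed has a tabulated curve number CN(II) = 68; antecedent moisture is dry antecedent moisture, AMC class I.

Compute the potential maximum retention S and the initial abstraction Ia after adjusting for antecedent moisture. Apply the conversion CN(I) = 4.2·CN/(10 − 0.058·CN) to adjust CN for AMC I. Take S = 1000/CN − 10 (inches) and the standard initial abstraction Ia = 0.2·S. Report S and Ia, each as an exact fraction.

S = 4000/357 in ≈ 11.204 in; Ia = 800/357 in ≈ 2.241 in

Adjust CN=68 to AMC I: 4.2·68/(10 − 0.058·68) → (1428/5) ÷ (757/125) = 35700/757 ≈ 47.160
Max retention: S = 1000/(35700/757) − 10 = 4000/357 in (≈ 11.204 in)
Ia = 0.2·(4000/357) = 800/357 in ≈ 2.241 in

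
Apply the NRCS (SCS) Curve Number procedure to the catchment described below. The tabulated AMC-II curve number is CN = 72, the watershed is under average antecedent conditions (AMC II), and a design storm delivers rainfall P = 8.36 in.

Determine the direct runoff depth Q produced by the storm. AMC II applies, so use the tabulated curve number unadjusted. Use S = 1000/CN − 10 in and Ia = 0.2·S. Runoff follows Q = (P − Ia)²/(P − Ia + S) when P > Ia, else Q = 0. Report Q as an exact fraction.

AMC II — tabulated CN = 72 applies directly.
Retention S: 1000/CN − 10 with CN=72.000 → S = 35/9 ≈ 3.889 in
Initial abstraction Ia = S/5 = (35/9)/5 = 7/9 ≈ 0.778 in
Excess rainfall: 8.360 − 0.778 = 7.582 in; P > Ia so Q > 0
Runoff Q = (P−Ia)²/(P−Ia+S) = (7.582)²/(7.582+3.889) = 2910436/580725 ≈ 5.012 in

Q = 2910436/580725 in ≈ 5.012 in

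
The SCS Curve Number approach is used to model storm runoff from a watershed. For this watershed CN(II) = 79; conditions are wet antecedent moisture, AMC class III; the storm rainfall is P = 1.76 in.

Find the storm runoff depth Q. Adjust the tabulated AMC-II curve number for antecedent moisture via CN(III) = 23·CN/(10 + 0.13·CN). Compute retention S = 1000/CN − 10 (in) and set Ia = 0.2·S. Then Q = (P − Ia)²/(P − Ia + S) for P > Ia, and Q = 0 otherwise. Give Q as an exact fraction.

CN(III) from CN(II)=79: (23·79)/(10 + 0.13·79) = 181700/2027 ≈ 89.640
S = 1000/(181700/2027) − 10 = 2100/1817 in ≈ 1.156 in
Ia = 0.2S: 0.2·1.156 = 0.231 in (exactly 420/1817)
Excess rainfall: 1.760 − 0.231 = 1.529 in; P > Ia so Q > 0
Q: (69448/45425)² ÷ (121948/45425) = 1205756176/1384871975 in (≈ 0.871 in)

Q = 1205756176/1384871975 in ≈ 0.871 in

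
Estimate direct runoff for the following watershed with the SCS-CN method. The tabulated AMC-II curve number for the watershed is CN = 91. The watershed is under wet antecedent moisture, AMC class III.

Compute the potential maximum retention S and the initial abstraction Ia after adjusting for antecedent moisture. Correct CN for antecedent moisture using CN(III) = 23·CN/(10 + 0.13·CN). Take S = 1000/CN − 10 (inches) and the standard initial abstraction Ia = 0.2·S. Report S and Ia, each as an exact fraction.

CN(III) from CN(II)=91: (23·91)/(10 + 0.13·91) = 209300/2183 ≈ 95.877
Max retention: S = 1000/(209300/2183) − 10 = 900/2093 in (≈ 0.430 in)
Ia = 0.2·(900/2093) = 180/2093 in ≈ 0.086 in

S = 900/2093 in ≈ 0.430 in; Ia = 180/2093 in ≈ 0.086 in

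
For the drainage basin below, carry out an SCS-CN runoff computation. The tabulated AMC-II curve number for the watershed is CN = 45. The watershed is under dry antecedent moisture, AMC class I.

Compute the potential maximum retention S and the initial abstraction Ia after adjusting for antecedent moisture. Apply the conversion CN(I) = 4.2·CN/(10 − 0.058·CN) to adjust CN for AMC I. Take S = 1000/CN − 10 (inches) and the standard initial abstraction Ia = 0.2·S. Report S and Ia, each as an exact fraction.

CN(I) from CN(II)=45: (4.2·45)/(10 − 0.058·45) = 18900/739 ≈ 25.575
Retention S: 1000/CN − 10 with CN=25.575 → S = 5500/189 ≈ 29.101 in
Initial abstraction Ia = S/5 = (5500/189)/5 = 1100/189 ≈ 5.820 in

S = 5500/189 in ≈ 29.101 in; Ia = 1100/189 in ≈ 5.820 in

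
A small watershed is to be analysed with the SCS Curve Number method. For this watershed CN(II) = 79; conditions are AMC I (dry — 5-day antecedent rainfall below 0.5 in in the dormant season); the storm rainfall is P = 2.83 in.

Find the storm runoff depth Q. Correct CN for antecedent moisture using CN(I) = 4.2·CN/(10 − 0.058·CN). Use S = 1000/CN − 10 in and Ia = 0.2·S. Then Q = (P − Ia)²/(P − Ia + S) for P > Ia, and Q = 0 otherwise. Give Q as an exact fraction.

Q = 152695449/492620300 in ≈ 0.310 in

Adjust CN=79 to AMC I: 4.2·79/(10 − 0.058·79) → (1659/5) ÷ (2709/500) = 7900/129 ≈ 61.240
S = 1000/(7900/129) − 10 = 500/79 in ≈ 6.329 in
Ia = 0.2·(500/79) = 100/79 in ≈ 1.266 in
P − Ia = 2.830 − 1.266 = 12357/7900 ≈ 1.564 in (> 0, runoff occurs)
Runoff Q = (P−Ia)²/(P−Ia+S) = (1.564)²/(1.564+6.329) = 152695449/492620300 ≈ 0.310 in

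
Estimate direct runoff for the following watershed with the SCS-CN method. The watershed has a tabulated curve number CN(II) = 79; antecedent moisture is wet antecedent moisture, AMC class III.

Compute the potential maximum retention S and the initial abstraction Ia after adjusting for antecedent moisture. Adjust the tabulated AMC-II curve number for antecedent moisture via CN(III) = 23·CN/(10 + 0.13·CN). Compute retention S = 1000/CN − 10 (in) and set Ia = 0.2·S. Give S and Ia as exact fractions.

Adjust CN=79 to AMC III: 23·79/(10 + 0.13·79) → 1817 ÷ (2027/100) = 181700/2027 ≈ 89.640
Max retention: S = 1000/(181700/2027) − 10 = 2100/1817 in (≈ 1.156 in)
Initial abstraction Ia = S/5 = (2100/1817)/5 = 420/1817 ≈ 0.231 in

S = 2100/1817 in ≈ 1.156 in; Ia = 420/1817 in ≈ 0.231 in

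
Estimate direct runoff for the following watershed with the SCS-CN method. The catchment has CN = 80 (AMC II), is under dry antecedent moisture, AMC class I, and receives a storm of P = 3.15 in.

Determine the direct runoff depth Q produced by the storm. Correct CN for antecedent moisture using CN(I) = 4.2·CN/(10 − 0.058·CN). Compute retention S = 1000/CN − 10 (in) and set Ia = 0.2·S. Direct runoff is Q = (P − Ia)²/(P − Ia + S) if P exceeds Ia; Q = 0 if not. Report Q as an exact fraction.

Q = 677329/1395660 in ≈ 0.485 in

Adjust CN=80 to AMC I: 4.2·80/(10 − 0.058·80) → 336 ÷ (134/25) = 4200/67 ≈ 62.687
Max retention: S = 1000/(4200/67) − 10 = 125/21 in (≈ 5.952 in)
Initial abstraction Ia = S/5 = (125/21)/5 = 25/21 ≈ 1.190 in
Excess rainfall: 3.150 − 1.190 = 1.960 in; P > Ia so Q > 0
Q: (823/420)² ÷ (3323/420) = 677329/1395660 in (≈ 0.485 in)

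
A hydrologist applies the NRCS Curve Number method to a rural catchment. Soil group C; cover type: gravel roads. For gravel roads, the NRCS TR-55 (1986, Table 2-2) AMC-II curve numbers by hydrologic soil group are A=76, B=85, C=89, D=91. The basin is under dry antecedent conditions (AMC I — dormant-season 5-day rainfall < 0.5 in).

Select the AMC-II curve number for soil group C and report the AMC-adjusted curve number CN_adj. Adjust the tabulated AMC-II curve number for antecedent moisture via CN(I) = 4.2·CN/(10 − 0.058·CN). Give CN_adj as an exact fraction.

NRCS table: gravel roads, soil group C → CN(II) = 89
Adjust CN=89 to AMC I: 4.2·89/(10 − 0.058·89) → (1869/5) ÷ (2419/500) = 186900/2419 ≈ 77.263

CN_adj = 186900/2419 ≈ 77.263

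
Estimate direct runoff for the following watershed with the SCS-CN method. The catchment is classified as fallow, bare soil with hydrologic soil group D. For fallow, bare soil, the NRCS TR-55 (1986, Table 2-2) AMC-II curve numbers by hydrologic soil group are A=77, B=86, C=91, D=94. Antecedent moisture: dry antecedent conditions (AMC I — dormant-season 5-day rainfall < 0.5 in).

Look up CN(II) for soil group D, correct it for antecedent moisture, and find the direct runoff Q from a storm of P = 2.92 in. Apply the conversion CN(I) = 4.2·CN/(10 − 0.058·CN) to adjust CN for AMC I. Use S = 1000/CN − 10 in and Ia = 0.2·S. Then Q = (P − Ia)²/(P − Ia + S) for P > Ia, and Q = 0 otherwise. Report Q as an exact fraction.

NRCS table: fallow, bare soil, soil group D → CN(II) = 94
Adjust CN=94 to AMC I: 4.2·94/(10 − 0.058·94) → (1974/5) ÷ (1137/250) = 32900/379 ≈ 86.807
Max retention: S = 1000/(32900/379) − 10 = 500/329 in (≈ 1.520 in)
Ia = 0.2·(500/329) = 100/329 in ≈ 0.304 in
P − Ia = 2.920 − 0.304 = 21517/8225 ≈ 2.616 in (> 0, runoff occurs)
Q: (21517/8225)² ÷ (34017/8225) = 462981289/279789825 in (≈ 1.655 in)

Q = 462981289/279789825 in ≈ 1.655 in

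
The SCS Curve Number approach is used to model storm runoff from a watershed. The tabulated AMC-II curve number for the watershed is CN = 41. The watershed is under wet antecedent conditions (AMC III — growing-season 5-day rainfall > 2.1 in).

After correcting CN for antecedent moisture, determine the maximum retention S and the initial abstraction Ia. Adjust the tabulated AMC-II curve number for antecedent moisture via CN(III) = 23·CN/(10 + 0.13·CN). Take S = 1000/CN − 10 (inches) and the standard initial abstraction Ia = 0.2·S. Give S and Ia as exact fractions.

S = 5900/943 in ≈ 6.257 in; Ia = 1180/943 in ≈ 1.251 in

Adjust CN=41 to AMC III: 23·41/(10 + 0.13·41) → 943 ÷ (1533/100) = 94300/1533 ≈ 61.513
S = 1000/(94300/1533) − 10 = 5900/943 in ≈ 6.257 in
Initial abstraction Ia = S/5 = (5900/943)/5 = 1180/943 ≈ 1.251 in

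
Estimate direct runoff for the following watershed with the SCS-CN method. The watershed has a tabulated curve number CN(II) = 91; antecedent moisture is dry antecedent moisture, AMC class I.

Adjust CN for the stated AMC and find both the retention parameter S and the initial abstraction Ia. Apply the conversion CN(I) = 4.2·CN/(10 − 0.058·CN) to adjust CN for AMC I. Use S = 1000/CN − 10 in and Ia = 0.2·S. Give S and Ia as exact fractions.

Adjust CN=91 to AMC I: 4.2·91/(10 − 0.058·91) → (1911/5) ÷ (2361/500) = 63700/787 ≈ 80.940
S = 1000/(63700/787) − 10 = 1500/637 in ≈ 2.355 in
Ia = 0.2·(1500/637) = 300/637 in ≈ 0.471 in

S = 1500/637 in ≈ 2.355 in; Ia = 300/637 in ≈ 0.471 in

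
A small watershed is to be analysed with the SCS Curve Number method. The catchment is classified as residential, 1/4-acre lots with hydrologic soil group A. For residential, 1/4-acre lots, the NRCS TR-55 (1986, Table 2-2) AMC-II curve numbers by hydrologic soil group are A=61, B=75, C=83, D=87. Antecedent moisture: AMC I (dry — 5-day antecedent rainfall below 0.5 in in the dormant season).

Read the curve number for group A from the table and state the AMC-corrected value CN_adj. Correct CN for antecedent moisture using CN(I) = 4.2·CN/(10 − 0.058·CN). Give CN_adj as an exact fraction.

NRCS table: residential, 1/4-acre lots, soil group A → CN(II) = 61
Adjust CN=61 to AMC I: 4.2·61/(10 − 0.058·61) → (1281/5) ÷ (3231/500) = 42700/1077 ≈ 39.647

CN_adj = 42700/1077 ≈ 39.647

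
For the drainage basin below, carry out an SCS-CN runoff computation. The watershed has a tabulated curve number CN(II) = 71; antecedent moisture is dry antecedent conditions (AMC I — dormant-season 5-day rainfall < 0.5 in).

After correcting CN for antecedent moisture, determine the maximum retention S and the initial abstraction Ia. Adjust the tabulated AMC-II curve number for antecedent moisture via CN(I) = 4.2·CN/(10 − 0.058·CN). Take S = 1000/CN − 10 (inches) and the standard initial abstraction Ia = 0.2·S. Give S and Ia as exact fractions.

Dry (AMC I): CN(I) = 4.2·71/(10 − 0.058·71) = (1491/5)/(2941/500) = 149100/2941 ≈ 50.697
S = 1000/(149100/2941) − 10 = 14500/1491 in ≈ 9.725 in
Ia = 0.2·(14500/1491) = 2900/1491 in ≈ 1.945 in

S = 14500/1491 in ≈ 9.725 in; Ia = 2900/1491 in ≈ 1.945 in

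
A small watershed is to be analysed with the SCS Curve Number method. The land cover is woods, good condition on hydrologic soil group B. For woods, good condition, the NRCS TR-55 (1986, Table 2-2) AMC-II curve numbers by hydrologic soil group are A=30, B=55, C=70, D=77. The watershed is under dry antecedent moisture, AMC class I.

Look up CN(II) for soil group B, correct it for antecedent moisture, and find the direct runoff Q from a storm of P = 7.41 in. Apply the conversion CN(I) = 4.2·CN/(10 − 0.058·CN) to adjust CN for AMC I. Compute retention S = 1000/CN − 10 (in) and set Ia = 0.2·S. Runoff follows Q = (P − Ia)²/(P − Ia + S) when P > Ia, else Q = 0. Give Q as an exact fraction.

Q = 81342361/151482100 in ≈ 0.537 in

NRCS table: woods, good condition, soil group B → CN(II) = 55
Adjust CN=55 to AMC I: 4.2·55/(10 − 0.058·55) → 231 ÷ (681/100) = 7700/227 ≈ 33.921
S = 1000/(7700/227) − 10 = 1500/77 in ≈ 19.481 in
Initial abstraction Ia = S/5 = (1500/77)/5 = 300/77 ≈ 3.896 in
Excess rainfall: 7.410 − 3.896 = 3.514 in; P > Ia so Q > 0
Q: (27057/7700)² ÷ (177057/7700) = 81342361/151482100 in (≈ 0.537 in)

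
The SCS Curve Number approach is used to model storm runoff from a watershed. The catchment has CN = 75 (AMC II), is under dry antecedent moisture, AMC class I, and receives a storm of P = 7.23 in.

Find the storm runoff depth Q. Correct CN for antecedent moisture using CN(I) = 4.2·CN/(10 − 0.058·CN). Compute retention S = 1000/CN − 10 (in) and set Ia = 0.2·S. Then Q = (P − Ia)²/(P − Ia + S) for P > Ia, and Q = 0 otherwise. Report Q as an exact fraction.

Q = 1263731401/538958700 in ≈ 2.345 in

Dry (AMC I): CN(I) = 4.2·75/(10 − 0.058·75) = 315/(113/20) = 6300/113 ≈ 55.752
S = 1000/(6300/113) − 10 = 500/63 in ≈ 7.937 in
Initial abstraction Ia = S/5 = (500/63)/5 = 100/63 ≈ 1.587 in
Since P=7.230 > Ia=1.587: effective rainfall P−Ia = 35549/6300 in
Q: (35549/6300)² ÷ (85549/6300) = 1263731401/538958700 in (≈ 2.345 in)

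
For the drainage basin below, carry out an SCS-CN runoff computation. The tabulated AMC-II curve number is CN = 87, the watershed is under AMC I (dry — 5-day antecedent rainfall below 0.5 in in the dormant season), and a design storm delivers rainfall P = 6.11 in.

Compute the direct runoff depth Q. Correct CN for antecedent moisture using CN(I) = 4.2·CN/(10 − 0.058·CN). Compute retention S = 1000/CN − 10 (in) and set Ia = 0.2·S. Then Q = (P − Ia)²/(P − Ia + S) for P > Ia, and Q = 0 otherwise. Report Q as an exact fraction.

Dry (AMC I): CN(I) = 4.2·87/(10 − 0.058·87) = (1827/5)/(2477/500) = 182700/2477 ≈ 73.759
Max retention: S = 1000/(182700/2477) − 10 = 6500/1827 in (≈ 3.558 in)
Initial abstraction Ia = S/5 = (6500/1827)/5 = 1300/1827 ≈ 0.712 in
Excess rainfall: 6.110 − 0.712 = 5.398 in; P > Ia so Q > 0
Q = (986297/182700)²/((986297/182700) + 6500/1827) = (972781772209/33379290000)/(1636297/182700) = 74829367093/22996266300 in ≈ 3.254 in

Q = 74829367093/22996266300 in ≈ 3.254 in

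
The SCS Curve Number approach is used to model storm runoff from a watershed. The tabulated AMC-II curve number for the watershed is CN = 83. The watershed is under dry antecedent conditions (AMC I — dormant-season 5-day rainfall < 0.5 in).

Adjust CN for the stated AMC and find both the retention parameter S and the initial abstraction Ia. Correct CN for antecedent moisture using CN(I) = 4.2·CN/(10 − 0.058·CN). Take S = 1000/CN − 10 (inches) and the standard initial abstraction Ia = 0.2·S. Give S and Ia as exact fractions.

CN(I) from CN(II)=83: (4.2·83)/(10 − 0.058·83) = 174300/2593 ≈ 67.219
Retention S: 1000/CN − 10 with CN=67.219 → S = 8500/1743 ≈ 4.877 in
Initial abstraction Ia = S/5 = (8500/1743)/5 = 1700/1743 ≈ 0.975 in

S = 8500/1743 in ≈ 4.877 in; Ia = 1700/1743 in ≈ 0.975 in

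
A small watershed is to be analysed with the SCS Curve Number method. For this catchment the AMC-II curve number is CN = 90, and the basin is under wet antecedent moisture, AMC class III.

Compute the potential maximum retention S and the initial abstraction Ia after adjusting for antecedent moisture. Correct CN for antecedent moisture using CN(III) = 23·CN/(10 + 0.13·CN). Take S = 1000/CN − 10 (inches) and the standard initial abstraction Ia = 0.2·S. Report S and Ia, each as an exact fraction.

S = 100/207 in ≈ 0.483 in; Ia = 20/207 in ≈ 0.097 in

Adjust CN=90 to AMC III: 23·90/(10 + 0.13·90) → 2070 ÷ (217/10) = 20700/217 ≈ 95.392
Max retention: S = 1000/(20700/217) − 10 = 100/207 in (≈ 0.483 in)
Ia = 0.2S: 0.2·0.483 = 0.097 in (exactly 20/207)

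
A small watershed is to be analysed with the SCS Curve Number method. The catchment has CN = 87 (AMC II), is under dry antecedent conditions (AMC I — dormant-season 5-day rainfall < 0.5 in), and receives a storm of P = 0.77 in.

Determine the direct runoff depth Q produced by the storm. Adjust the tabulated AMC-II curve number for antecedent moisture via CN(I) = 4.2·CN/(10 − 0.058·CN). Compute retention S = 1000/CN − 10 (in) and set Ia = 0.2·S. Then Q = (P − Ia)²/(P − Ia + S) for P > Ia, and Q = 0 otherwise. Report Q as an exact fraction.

CN(I) from CN(II)=87: (4.2·87)/(10 − 0.058·87) = 182700/2477 ≈ 73.759
Retention S: 1000/CN − 10 with CN=73.759 → S = 6500/1827 ≈ 3.558 in
Ia = 0.2S: 0.2·3.558 = 0.712 in (exactly 1300/1827)
Excess rainfall: 0.770 − 0.712 = 0.058 in; P > Ia so Q > 0
Q: (10679/182700)² ÷ (660679/182700) = 114041041/120706053300 in (≈ 0.001 in)

Q = 114041041/120706053300 in ≈ 0.001 in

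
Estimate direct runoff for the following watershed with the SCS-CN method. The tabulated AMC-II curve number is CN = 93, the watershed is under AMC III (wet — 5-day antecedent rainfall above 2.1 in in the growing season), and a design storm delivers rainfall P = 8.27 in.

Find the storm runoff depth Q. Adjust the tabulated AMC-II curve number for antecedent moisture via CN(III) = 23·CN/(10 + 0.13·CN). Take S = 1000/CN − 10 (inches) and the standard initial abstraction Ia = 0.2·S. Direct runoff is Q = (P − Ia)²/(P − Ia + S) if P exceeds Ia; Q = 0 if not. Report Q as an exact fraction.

Adjust CN=93 to AMC III: 23·93/(10 + 0.13·93) → 2139 ÷ (2209/100) = 213900/2209 ≈ 96.831
Max retention: S = 1000/(213900/2209) − 10 = 700/2139 in (≈ 0.327 in)
Ia = 0.2·(700/2139) = 140/2139 in ≈ 0.065 in
Since P=8.270 > Ia=0.065: effective rainfall P−Ia = 1754953/213900 in
Q = (1754953/213900)²/((1754953/213900) + 700/2139) = (3079860032209/45753210000)/(1824953/213900) = 3079860032209/390357446700 in ≈ 7.890 in

Q = 3079860032209/390357446700 in ≈ 7.890 in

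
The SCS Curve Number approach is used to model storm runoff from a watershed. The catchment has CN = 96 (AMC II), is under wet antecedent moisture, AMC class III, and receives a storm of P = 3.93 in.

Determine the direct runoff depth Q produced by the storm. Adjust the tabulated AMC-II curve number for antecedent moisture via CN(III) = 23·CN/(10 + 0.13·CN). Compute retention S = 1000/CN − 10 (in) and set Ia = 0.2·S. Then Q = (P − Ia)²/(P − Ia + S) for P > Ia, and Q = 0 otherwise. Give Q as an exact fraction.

Q = 721835689/194007300 in ≈ 3.721 in

Wet (AMC III): CN(III) = 23·96/(10 + 0.13·96) = 2208/(562/25) = 27600/281 ≈ 98.221
S = 1000/(27600/281) − 10 = 25/138 in ≈ 0.181 in
Ia = 0.2·(25/138) = 5/138 in ≈ 0.036 in
Excess rainfall: 3.930 − 0.036 = 3.894 in; P > Ia so Q > 0
Q: (26867/6900)² ÷ (28117/6900) = 721835689/194007300 in (≈ 3.721 in)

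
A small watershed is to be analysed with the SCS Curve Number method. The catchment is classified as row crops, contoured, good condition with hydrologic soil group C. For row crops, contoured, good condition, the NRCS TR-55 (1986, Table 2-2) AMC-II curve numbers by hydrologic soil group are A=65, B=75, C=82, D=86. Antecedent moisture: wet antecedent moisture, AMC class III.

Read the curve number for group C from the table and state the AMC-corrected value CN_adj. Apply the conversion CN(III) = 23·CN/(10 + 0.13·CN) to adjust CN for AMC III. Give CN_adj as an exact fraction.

NRCS table: row crops, contoured, good condition, soil group C → CN(II) = 82
CN(III) from CN(II)=82: (23·82)/(10 + 0.13·82) = 94300/1033 ≈ 91.288

CN_adj = 94300/1033 ≈ 91.288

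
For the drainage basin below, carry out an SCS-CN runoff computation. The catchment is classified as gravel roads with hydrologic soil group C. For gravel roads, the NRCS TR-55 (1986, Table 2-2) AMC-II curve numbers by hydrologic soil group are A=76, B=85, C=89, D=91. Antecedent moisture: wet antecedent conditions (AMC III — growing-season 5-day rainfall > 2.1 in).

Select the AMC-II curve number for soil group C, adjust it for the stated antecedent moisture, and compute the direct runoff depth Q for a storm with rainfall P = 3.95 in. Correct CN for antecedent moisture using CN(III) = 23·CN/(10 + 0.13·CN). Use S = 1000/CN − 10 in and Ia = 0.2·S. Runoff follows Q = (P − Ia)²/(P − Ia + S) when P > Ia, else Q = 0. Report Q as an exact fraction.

Q = 24747379969/7341074220 in ≈ 3.371 in

NRCS table: gravel roads, soil group C → CN(II) = 89
Adjust CN=89 to AMC III: 23·89/(10 + 0.13·89) → 2047 ÷ (2157/100) = 204700/2157 ≈ 94.900
S = 1000/(204700/2157) − 10 = 1100/2047 in ≈ 0.537 in
Ia = 0.2S: 0.2·0.537 = 0.107 in (exactly 220/2047)
Since P=3.950 > Ia=0.107: effective rainfall P−Ia = 157313/40940 in
Q: (157313/40940)² ÷ (179313/40940) = 24747379969/7341074220 in (≈ 3.371 in)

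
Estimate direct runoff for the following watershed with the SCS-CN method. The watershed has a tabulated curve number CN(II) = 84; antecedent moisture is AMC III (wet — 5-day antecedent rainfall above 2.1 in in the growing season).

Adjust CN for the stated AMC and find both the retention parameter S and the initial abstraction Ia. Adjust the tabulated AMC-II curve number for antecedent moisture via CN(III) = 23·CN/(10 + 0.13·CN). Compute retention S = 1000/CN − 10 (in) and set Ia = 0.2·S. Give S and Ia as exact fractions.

S = 400/483 in ≈ 0.828 in; Ia = 80/483 in ≈ 0.166 in

Wet (AMC III): CN(III) = 23·84/(10 + 0.13·84) = 1932/(523/25) = 48300/523 ≈ 92.352
Retention S: 1000/CN − 10 with CN=92.352 → S = 400/483 ≈ 0.828 in
Ia = 0.2S: 0.2·0.828 = 0.166 in (exactly 80/483)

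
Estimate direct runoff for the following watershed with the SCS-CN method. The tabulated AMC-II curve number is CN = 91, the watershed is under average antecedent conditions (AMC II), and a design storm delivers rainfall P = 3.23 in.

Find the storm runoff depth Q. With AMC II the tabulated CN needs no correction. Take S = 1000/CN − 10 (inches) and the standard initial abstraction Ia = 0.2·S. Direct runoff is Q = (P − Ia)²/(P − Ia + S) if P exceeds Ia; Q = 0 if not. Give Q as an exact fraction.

Q = 761373649/332996300 in ≈ 2.286 in

Average conditions: CN = 91 (no AMC adjustment).
Max retention: S = 1000/91 − 10 = 90/91 in (≈ 0.989 in)
Ia = 0.2·(90/91) = 18/91 in ≈ 0.198 in
Since P=3.230 > Ia=0.198: effective rainfall P−Ia = 27593/9100 in
Q = (27593/9100)²/((27593/9100) + 90/91) = (761373649/82810000)/(36593/9100) = 761373649/332996300 in ≈ 2.286 in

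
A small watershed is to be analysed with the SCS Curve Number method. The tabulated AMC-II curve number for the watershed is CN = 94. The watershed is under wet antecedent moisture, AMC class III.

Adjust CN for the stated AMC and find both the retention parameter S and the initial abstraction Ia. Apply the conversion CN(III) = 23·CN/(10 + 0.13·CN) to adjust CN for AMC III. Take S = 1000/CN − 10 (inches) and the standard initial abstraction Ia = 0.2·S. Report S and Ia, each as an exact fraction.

S = 300/1081 in ≈ 0.278 in; Ia = 60/1081 in ≈ 0.056 in

CN(III) from CN(II)=94: (23·94)/(10 + 0.13·94) = 108100/1111 ≈ 97.300
Max retention: S = 1000/(108100/1111) − 10 = 300/1081 in (≈ 0.278 in)
Ia = 0.2S: 0.2·0.278 = 0.056 in (exactly 60/1081)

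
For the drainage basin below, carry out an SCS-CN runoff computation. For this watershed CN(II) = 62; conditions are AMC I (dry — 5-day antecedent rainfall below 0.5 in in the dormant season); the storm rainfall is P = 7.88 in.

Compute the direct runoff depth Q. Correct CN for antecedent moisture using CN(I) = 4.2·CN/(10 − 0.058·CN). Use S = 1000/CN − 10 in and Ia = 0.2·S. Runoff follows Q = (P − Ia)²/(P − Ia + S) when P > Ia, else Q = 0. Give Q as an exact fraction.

Dry (AMC I): CN(I) = 4.2·62/(10 − 0.058·62) = (1302/5)/(1601/250) = 65100/1601 ≈ 40.662
Max retention: S = 1000/(65100/1601) − 10 = 9500/651 in (≈ 14.593 in)
Ia = 0.2S: 0.2·14.593 = 2.919 in (exactly 1900/651)
Excess rainfall: 7.880 − 2.919 = 4.961 in; P > Ia so Q > 0
Q = (80747/16275)²/((80747/16275) + 9500/651) = (6520078009/264875625)/(318247/16275) = 6520078009/5179469925 in ≈ 1.259 in

Q = 6520078009/5179469925 in ≈ 1.259 in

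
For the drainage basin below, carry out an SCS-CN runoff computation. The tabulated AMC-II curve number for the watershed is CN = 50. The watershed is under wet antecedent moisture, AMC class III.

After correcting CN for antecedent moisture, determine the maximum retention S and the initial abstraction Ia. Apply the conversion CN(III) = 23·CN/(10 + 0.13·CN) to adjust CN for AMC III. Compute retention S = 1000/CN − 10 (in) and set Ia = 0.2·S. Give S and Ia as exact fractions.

Wet (AMC III): CN(III) = 23·50/(10 + 0.13·50) = 1150/(33/2) = 2300/33 ≈ 69.697
Retention S: 1000/CN − 10 with CN=69.697 → S = 100/23 ≈ 4.348 in
Initial abstraction Ia = S/5 = (100/23)/5 = 20/23 ≈ 0.870 in

S = 100/23 in ≈ 4.348 in; Ia = 20/23 in ≈ 0.870 in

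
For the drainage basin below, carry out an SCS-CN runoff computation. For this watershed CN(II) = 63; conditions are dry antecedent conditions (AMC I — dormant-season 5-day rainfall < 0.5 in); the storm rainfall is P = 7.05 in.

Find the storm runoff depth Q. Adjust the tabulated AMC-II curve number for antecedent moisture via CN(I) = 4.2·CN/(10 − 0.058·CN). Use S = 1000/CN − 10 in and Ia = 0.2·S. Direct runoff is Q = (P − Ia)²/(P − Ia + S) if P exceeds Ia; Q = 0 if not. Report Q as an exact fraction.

Dry (AMC I): CN(I) = 4.2·63/(10 − 0.058·63) = (1323/5)/(3173/500) = 132300/3173 ≈ 41.696
Max retention: S = 1000/(132300/3173) − 10 = 18500/1323 in (≈ 13.983 in)
Ia = 0.2·(18500/1323) = 3700/1323 in ≈ 2.797 in
Since P=7.050 > Ia=2.797: effective rainfall P−Ia = 112543/26460 in
Q: (112543/26460)² ÷ (482543/26460) = 12665926849/12768087780 in (≈ 0.992 in)

Q = 12665926849/12768087780 in ≈ 0.992 in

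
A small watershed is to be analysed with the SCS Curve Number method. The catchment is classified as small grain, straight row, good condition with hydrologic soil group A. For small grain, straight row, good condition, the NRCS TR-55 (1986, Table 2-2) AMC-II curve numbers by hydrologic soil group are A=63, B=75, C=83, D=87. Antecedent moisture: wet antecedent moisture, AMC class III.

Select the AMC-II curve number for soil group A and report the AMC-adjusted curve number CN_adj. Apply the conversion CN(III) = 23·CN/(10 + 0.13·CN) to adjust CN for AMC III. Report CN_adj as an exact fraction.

NRCS table: small grain, straight row, good condition, soil group A → CN(II) = 63
CN(III) from CN(II)=63: (23·63)/(10 + 0.13·63) = 144900/1819 ≈ 79.659

CN_adj = 144900/1819 ≈ 79.659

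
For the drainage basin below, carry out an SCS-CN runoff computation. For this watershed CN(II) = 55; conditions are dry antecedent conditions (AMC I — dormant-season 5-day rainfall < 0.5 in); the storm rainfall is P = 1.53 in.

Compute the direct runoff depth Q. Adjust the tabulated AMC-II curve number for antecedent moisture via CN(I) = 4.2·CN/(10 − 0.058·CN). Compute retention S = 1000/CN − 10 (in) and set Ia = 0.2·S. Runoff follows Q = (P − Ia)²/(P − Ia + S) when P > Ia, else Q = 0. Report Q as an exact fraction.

Dry (AMC I): CN(I) = 4.2·55/(10 − 0.058·55) = 231/(681/100) = 7700/227 ≈ 33.921
S = 1000/(7700/227) − 10 = 1500/77 in ≈ 19.481 in
Ia = 0.2·(1500/77) = 300/77 in ≈ 3.896 in
P = 1.530 ≤ Ia = 3.896 in: entire storm abstracted, Q = 0.

Q = 0 in ≈ 0.000 in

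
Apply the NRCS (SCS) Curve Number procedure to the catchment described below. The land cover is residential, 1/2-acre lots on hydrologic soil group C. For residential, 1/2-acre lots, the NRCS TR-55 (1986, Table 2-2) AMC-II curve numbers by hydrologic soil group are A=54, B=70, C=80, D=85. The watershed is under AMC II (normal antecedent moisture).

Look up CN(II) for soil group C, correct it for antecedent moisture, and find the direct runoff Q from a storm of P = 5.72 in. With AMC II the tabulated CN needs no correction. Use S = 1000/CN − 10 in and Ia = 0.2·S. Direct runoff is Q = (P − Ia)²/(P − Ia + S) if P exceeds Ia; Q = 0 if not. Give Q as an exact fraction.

Q = 68121/19300 in ≈ 3.530 in

NRCS table: residential, 1/2-acre lots, soil group C → CN(II) = 80
Average conditions: CN = 80 (no AMC adjustment).
S = 1000/80 − 10 = 5/2 in ≈ 2.500 in
Ia = 0.2S: 0.2·2.500 = 0.500 in (exactly 1/2)
P − Ia = 5.720 − 0.500 = 261/50 ≈ 5.220 in (> 0, runoff occurs)
Q = (261/50)²/((261/50) + 5/2) = (68121/2500)/(193/25) = 68121/19300 in ≈ 3.530 in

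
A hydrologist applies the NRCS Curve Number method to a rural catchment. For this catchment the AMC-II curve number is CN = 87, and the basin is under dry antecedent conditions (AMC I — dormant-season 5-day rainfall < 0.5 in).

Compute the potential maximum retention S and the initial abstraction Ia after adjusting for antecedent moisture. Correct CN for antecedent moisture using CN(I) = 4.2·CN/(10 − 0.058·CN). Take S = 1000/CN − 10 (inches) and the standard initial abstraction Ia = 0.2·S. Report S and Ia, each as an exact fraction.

S = 6500/1827 in ≈ 3.558 in; Ia = 1300/1827 in ≈ 0.712 in

CN(I) from CN(II)=87: (4.2·87)/(10 − 0.058·87) = 182700/2477 ≈ 73.759
Max retention: S = 1000/(182700/2477) − 10 = 6500/1827 in (≈ 3.558 in)
Ia = 0.2·(6500/1827) = 1300/1827 in ≈ 0.712 in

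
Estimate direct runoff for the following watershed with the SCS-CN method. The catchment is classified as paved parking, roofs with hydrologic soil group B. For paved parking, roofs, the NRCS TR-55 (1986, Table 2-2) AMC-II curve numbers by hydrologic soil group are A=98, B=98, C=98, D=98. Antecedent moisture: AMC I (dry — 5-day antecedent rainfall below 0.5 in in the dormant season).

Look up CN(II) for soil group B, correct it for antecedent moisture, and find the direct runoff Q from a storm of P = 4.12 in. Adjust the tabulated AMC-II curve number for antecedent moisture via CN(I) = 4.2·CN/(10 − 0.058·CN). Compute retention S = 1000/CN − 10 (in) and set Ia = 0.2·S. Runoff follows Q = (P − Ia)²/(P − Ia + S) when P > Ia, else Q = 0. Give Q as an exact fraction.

NRCS table: paved parking, roofs, soil group B → CN(II) = 98
CN(I) from CN(II)=98: (4.2·98)/(10 − 0.058·98) = 102900/1079 ≈ 95.366
Retention S: 1000/CN − 10 with CN=95.366 → S = 500/1029 ≈ 0.486 in
Initial abstraction Ia = S/5 = (500/1029)/5 = 100/1029 ≈ 0.097 in
P − Ia = 4.120 − 0.097 = 103487/25725 ≈ 4.023 in (> 0, runoff occurs)
Runoff Q = (P−Ia)²/(P−Ia+S) = (4.023)²/(4.023+0.486) = 10709559169/2983765575 ≈ 3.589 in

Q = 10709559169/2983765575 in ≈ 3.589 in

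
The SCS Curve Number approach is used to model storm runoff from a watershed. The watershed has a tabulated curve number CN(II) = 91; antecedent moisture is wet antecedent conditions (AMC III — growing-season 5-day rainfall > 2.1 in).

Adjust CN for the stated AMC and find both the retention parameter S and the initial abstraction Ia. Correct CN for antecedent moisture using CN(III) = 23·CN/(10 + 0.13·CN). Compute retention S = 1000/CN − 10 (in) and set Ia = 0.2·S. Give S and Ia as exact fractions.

S = 900/2093 in ≈ 0.430 in; Ia = 180/2093 in ≈ 0.086 in

CN(III) from CN(II)=91: (23·91)/(10 + 0.13·91) = 209300/2183 ≈ 95.877
S = 1000/(209300/2183) − 10 = 900/2093 in ≈ 0.430 in
Initial abstraction Ia = S/5 = (900/2093)/5 = 180/2093 ≈ 0.086 in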